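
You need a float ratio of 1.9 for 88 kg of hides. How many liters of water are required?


167.2 L


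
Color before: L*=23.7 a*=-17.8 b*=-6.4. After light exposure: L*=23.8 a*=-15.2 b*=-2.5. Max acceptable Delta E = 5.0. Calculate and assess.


dL = 0.1, da = 2.6, db = 3.9
dE = sqrt((0.1)^2 + (2.6)^2 + (3.9)^2) = 4.69
Max = 5.0
Passes: Yes


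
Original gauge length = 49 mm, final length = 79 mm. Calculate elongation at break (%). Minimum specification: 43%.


Elongation = 61.2%
Meets spec: Yes

Extension = 79 - 49 = 30 mm
Elongation = 30 / 49 x 100 = 61.2%
Minimum required: 43%
Meets specification: Yes


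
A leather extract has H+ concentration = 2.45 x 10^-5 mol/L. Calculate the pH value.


pH = 4.61

pH = -log10[H+]
pH = -log10(2.45 x 10^-5) = 4.61


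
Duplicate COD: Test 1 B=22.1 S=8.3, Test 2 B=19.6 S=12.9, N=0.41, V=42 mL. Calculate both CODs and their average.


COD1 = (22.1 - 8.3) x 0.41 x 8000 / 42 = 1077.7 mg/L
COD2 = (19.6 - 12.9) x 0.41 x 8000 / 42 = 523.2 mg/L
Average = (1077.7 + 523.2) / 2 = 800.5 mg/L


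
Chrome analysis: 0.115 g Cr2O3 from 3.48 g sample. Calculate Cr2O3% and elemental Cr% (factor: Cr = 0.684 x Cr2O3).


Cr2O3% = 0.115 / 3.48 x 100 = 3.30%
Cr% = 3.30 x 0.684 = 2.26%


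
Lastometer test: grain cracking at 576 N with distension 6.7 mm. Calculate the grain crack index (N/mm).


Grain crack index = force / distension
Index = 576 / 6.7 = 86.0 N/mm


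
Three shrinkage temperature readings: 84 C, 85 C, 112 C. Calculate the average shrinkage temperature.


Average = (84 + 85 + 112) / 3
Average = 281 / 3 = 93.7 C


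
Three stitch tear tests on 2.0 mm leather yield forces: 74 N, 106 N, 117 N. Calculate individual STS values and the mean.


STS1 = 37.0 N/mm
STS2 = 53.0 N/mm
STS3 = 58.5 N/mm
Mean = 49.5 N/mm

STS1 = 74 / 2.0 = 37.0 N/mm
STS2 = 106 / 2.0 = 53.0 N/mm
STS3 = 117 / 2.0 = 58.5 N/mm
Mean = (37.0 + 53.0 + 58.5) / 3 = 49.5 N/mm


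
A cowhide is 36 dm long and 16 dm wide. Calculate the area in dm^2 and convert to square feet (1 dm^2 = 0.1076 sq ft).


576 dm^2
61.98 sq ft

Area = 36 x 16 = 576 dm^2
Conversion: 576 x 0.1076 = 61.98 sq ft


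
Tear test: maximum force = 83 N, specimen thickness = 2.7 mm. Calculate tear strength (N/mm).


30.7 N/mm


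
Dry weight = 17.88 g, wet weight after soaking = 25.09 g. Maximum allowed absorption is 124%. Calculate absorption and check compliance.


WA = (25.09 - 17.88) / 17.88 x 100 = 40.3%
Maximum allowed: 124%
Compliant: Yes


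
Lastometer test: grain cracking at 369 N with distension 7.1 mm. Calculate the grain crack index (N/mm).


Grain crack index = force / distension
Index = 369 / 7.1 = 52.0 N/mm


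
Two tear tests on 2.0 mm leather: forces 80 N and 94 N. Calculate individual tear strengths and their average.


Tear 1 = 80 / 2.0 = 40.0 N/mm
Tear 2 = 94 / 2.0 = 47.0 N/mm
Average = (40.0 + 47.0) / 2 = 43.5 N/mm


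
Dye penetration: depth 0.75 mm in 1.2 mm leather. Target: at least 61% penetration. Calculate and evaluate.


Penetration = 62.5%
Meets target: Yes


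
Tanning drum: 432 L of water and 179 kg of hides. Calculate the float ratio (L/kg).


Float ratio = water / hide weight
Ratio = 432 / 179 = 2.4


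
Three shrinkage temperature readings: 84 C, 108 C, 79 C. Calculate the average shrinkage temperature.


Average = (84 + 108 + 79) / 3
Average = 271 / 3 = 90.3 C


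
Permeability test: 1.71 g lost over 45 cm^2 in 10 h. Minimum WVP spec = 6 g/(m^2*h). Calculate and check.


WVP = 38.00 g/(m^2*h)
Meets specification: Yes

WVP = 1.71 / (45 x 10) x 10000 = 38.00 g/(m^2*h)
Minimum: 6 g/(m^2*h)
Meets spec: Yes


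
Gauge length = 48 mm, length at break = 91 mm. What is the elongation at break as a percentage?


89.6%

Extension = 91 - 48 = 43 mm
Elongation = 43 / 48 x 100 = 89.6%


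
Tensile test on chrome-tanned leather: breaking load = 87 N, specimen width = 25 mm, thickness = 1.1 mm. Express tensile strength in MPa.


3.16 MPa

Cross-section = 25 x 1.1 = 27.5 mm^2
TS = 87 / 27.5 = 3.16 MPa
(1 N/mm^2 = 1 MPa)


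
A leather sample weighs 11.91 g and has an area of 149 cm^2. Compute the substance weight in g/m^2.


Substance weight = mass / area x 10000
SW = 11.91 / 149 x 10000
SW = 799.3 g/m^2


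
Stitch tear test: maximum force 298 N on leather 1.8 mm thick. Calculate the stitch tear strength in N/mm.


165.6 N/mm


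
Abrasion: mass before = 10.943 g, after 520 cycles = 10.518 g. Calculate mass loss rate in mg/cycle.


Mass loss = 10.943 - 10.518 = 0.425 g
Rate = 0.425 / 520 x 1000 = 0.817 mg/cycle


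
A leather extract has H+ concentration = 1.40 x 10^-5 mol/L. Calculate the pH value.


pH = -log10[H+]
pH = -log10(1.40 x 10^-5) = 4.85


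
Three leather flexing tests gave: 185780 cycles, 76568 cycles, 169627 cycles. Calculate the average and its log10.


Average = 143992 cycles
log10 = 5.16

Average = (185780 + 76568 + 169627) / 3 = 143992 cycles
log10(143992) = 5.16


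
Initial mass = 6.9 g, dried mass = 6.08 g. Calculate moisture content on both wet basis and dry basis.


Wet basis = 11.9%
Dry basis = 13.5%


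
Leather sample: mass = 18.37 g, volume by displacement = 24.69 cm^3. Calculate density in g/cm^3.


Density = mass / volume
Density = 18.37 / 24.69 = 0.744 g/cm^3


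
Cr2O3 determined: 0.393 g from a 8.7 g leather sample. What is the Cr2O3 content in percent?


4.52%


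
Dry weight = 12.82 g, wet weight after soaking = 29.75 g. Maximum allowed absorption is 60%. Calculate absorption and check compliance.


WA = (29.75 - 12.82) / 12.82 x 100 = 132.1%
Maximum allowed: 60%
Compliant: No


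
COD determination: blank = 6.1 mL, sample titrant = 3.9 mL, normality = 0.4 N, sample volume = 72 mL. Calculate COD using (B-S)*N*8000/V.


97.8 mg/L


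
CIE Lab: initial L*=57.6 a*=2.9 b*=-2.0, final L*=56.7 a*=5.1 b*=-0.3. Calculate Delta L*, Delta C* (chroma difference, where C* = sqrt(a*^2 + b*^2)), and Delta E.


Delta L* = -0.9
Delta C* = 1.59
Delta E = 2.92

Delta L* = 56.7 - 57.6 = -0.9
C1* = sqrt((2.9)^2 + (-2.0)^2) = 3.523
C2* = sqrt((5.1)^2 + (-0.3)^2) = 5.109
Delta C* = 5.109 - 3.523 = 1.59
Delta E = sqrt((-0.9)^2 + (2.2)^2 + (1.7)^2) = 2.92


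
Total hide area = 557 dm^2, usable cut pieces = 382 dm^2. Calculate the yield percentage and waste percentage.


Yield = 382 / 557 x 100 = 68.6%
Waste = 557 - 382 = 175 dm^2
Waste% = 100 - 68.6 = 31.4%


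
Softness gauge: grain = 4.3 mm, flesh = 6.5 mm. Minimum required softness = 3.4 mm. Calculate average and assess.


Average = (4.3 + 6.5) / 2 = 5.40 mm
Minimum = 3.4 mm
Meets requirement: Yes


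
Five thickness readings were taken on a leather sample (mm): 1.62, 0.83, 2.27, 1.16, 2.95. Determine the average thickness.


Sum = 1.62 + 0.83 + 2.27 + 1.16 + 2.95 = 8.83
Average = 8.83 / 5 = 1.77 mm


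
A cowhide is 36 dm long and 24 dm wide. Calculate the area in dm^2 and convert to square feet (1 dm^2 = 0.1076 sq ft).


Area = 36 x 24 = 864 dm^2
Conversion: 864 x 0.1076 = 92.97 sq ft


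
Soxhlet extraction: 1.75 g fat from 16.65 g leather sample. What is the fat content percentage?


10.5%


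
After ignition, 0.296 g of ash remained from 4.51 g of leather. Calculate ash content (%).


6.56%

Ash% = 0.296 / 4.51 x 100
Ash% = 6.56%


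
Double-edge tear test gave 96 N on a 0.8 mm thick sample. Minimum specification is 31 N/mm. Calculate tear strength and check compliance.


Tear strength = 120.0 N/mm
Compliant: Yes

Tear strength = 96 / 0.8 = 120.0 N/mm
Required minimum = 31 N/mm
Compliant: Yes


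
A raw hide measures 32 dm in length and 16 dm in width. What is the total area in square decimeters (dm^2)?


Area = length x width
Area = 32 x 16 = 512 dm^2


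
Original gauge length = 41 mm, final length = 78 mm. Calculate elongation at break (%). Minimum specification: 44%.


Extension = 78 - 41 = 37 mm
Elongation = 37 / 41 x 100 = 90.2%
Minimum required: 44%
Meets specification: Yes


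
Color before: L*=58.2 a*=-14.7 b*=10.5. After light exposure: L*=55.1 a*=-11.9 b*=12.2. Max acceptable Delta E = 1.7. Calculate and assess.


dL = -3.1, da = 2.8, db = 1.7
dE = sqrt((-3.1)^2 + (2.8)^2 + (1.7)^2) = 4.51
Max = 1.7
Passes: No


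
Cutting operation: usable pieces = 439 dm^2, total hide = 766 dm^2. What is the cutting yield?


Yield = usable / total x 100
Yield = 439 / 766 x 100 = 57.3%


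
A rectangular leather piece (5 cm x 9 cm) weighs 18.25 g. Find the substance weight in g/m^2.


4055.6 g/m^2

Area = 5 x 9 = 45 cm^2
SW = 18.25 / 45 x 10000 = 4055.6 g/m^2


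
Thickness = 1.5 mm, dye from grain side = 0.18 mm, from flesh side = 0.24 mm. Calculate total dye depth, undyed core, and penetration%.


Total dyed = 0.42 mm
Undyed core = 1.08 mm
Penetration = 28.0%

Total dyed = 0.18 + 0.24 = 0.42 mm
Undyed core = 1.5 - 0.42 = 1.08 mm
Penetration = 0.42 / 1.5 x 100 = 28.0%


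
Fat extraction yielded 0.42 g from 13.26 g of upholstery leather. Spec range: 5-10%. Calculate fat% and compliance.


Fat% = 0.42 / 13.26 x 100 = 3.2%
Spec range: 5-10%
Compliant: No


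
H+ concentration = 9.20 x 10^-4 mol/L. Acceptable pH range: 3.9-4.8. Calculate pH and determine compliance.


pH = -log10(9.20 x 10^-4) = 3.04
Range: 3.9 to 4.8
Compliant: No


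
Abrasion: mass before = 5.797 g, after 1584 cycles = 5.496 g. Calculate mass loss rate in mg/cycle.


Mass loss = 5.797 - 5.496 = 0.301 g
Rate = 0.301 / 1584 x 1000 = 0.190 mg/cycle


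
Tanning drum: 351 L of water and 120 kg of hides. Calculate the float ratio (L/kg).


Float ratio = water / hide weight
Ratio = 351 / 120 = 2.9


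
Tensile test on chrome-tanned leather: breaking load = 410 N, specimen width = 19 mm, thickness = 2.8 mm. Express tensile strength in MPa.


Cross-section = 19 x 2.8 = 53.2 mm^2
TS = 410 / 53.2 = 7.71 MPa
(1 N/mm^2 = 1 MPa)


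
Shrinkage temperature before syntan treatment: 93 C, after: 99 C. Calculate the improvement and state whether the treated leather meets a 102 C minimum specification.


Improvement = 6 C
Meets 102 C spec: No

Improvement = 99 - 93 = 6 C
Spec check: 99 C >= 102 C? No


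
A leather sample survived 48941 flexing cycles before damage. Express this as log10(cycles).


log10(48941) = 4.69


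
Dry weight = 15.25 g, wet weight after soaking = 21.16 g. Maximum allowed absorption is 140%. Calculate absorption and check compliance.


Absorption = 38.8%
Compliant: Yes

WA = (21.16 - 15.25) / 15.25 x 100 = 38.8%
Maximum allowed: 140%
Compliant: Yes


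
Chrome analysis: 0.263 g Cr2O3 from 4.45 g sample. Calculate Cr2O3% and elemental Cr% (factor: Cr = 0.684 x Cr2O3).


Cr2O3 = 5.91%
Cr = 4.04%

Cr2O3% = 0.263 / 4.45 x 100 = 5.91%
Cr% = 5.91 x 0.684 = 4.04%


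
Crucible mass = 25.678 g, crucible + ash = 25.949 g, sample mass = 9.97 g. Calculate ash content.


Ash mass = 0.271 g
Ash content = 2.72%


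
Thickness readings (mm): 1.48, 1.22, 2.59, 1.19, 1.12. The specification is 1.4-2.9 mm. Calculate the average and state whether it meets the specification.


Average = 1.52 mm
Within specification: Yes


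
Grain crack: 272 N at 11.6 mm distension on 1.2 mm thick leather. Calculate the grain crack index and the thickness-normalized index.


Crack index = 272 / 11.6 = 23.4 N/mm
Normalized = 23.4 / 1.2 = 19.5 N/mm per mm


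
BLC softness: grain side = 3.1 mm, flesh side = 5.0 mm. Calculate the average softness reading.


Average = (3.1 + 5.0) / 2
Average = 4.05 mm


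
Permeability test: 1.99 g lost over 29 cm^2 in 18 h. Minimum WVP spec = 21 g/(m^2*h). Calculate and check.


WVP = 1.99 / (29 x 18) x 10000 = 38.12 g/(m^2*h)
Minimum: 21 g/(m^2*h)
Meets spec: Yes


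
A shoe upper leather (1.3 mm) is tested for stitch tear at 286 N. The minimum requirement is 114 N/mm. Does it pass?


STS = 220.0 N/mm
Passes: Yes


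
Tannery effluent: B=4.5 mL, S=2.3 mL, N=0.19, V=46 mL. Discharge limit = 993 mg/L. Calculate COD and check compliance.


COD = 72.7 mg/L
Compliant: Yes


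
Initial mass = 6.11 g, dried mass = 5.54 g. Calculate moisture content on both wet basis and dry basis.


Moisture lost = 6.11 - 5.54 = 0.57 g
Wet basis MC = 0.57 / 6.11 x 100 = 9.3%
Dry basis MC = 0.57 / 5.54 x 100 = 10.3%


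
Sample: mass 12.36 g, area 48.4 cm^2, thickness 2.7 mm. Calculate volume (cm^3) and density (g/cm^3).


Volume = 13.068 cm^3
Density = 0.946 g/cm^3

Thickness in cm = 2.7 / 10 = 0.27 cm
Volume = 48.4 x 0.27 = 13.068 cm^3
Density = 12.36 / 13.068 = 0.946 g/cm^3


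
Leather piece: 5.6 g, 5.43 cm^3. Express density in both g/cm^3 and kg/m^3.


Density = 5.6 / 5.43 = 1.031 g/cm^3
Convert: 1.031 x 1000 = 1031 kg/m^3


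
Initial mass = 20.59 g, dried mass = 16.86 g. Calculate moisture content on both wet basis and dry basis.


Moisture lost = 20.59 - 16.86 = 3.73 g
Wet basis MC = 3.73 / 20.59 x 100 = 18.1%
Dry basis MC = 3.73 / 16.86 x 100 = 22.1%


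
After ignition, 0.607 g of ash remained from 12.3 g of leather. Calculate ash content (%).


4.93%

Ash% = 0.607 / 12.3 x 100
Ash% = 4.93%


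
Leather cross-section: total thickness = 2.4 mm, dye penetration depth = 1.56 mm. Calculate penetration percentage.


65.0%

Penetration% = 1.56 / 2.4 x 100
Penetration = 65.0%


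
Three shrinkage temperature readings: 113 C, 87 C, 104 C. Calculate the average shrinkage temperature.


Average = (113 + 87 + 104) / 3
Average = 304 / 3 = 101.3 C


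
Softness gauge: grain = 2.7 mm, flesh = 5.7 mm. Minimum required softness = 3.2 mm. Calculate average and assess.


Average = (2.7 + 5.7) / 2 = 4.20 mm
Minimum = 3.2 mm
Meets requirement: Yes


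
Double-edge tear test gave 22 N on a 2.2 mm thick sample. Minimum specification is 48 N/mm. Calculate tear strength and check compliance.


Tear strength = 22 / 2.2 = 10.0 N/mm
Required minimum = 48 N/mm
Compliant: No


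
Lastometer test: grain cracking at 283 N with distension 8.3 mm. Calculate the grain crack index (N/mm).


34.1 N/mm


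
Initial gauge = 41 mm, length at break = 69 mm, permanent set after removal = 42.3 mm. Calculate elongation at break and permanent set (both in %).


Elongation at break = (69 - 41) / 41 x 100 = 68.3%
Permanent set = (42.3 - 41) / 41 x 100 = 3.2%


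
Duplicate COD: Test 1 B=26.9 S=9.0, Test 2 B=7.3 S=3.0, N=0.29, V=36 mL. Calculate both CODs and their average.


COD1 = 1153.6 mg/L
COD2 = 277.1 mg/L
Average = 715.4 mg/L


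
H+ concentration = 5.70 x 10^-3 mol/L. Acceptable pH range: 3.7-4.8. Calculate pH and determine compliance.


pH = -log10(5.70 x 10^-3) = 2.24
Range: 3.7 to 4.8
Compliant: No


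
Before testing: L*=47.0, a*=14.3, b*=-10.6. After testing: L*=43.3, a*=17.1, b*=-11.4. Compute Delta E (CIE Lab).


Delta E = 4.71


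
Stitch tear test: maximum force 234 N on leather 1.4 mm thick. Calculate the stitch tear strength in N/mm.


Stitch tear strength = force / thickness
STS = 234 / 1.4 = 167.1 N/mm


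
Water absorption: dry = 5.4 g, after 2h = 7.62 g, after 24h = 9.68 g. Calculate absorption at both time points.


WA (2h) = (7.62 - 5.4) / 5.4 x 100 = 41.1%
WA (24h) = (9.68 - 5.4) / 5.4 x 100 = 79.3%


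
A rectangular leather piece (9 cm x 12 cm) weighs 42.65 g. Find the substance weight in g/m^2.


3949.1 g/m^2


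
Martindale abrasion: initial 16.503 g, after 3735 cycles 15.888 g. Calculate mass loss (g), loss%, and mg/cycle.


Mass loss = 0.615 g
Loss = 3.73%
Rate = 0.165 mg/cycle


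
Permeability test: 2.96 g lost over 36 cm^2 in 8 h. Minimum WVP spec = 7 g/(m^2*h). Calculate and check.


WVP = 102.78 g/(m^2*h)
Meets specification: Yes


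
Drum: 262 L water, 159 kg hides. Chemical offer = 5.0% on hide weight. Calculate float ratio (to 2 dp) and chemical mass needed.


Float ratio = 262 / 159 = 1.65
Chemical = 159 x 5.0 / 100 = 7.95 kg


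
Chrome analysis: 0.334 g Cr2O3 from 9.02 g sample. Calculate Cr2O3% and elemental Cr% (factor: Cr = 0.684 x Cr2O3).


Cr2O3% = 0.334 / 9.02 x 100 = 3.70%
Cr% = 3.70 x 0.684 = 2.53%


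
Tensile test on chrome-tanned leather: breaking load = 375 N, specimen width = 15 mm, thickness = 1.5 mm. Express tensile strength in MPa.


16.67 MPa

Cross-section = 15 x 1.5 = 22.5 mm^2
TS = 375 / 22.5 = 16.67 MPa
(1 N/mm^2 = 1 MPa)


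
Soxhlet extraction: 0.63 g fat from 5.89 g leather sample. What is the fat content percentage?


10.7%


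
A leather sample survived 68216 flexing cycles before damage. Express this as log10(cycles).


log10(68216) = 4.83


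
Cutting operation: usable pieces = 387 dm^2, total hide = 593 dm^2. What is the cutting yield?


65.3%


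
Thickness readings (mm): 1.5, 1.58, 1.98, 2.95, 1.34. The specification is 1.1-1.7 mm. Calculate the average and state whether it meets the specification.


Sum = 9.35
Average = 9.35 / 5 = 1.87 mm
Specification range: 1.1 to 1.7 mm
Within spec: No


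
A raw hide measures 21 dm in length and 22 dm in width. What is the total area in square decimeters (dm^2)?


462 dm^2

Area = length x width
Area = 21 x 22 = 462 dm^2


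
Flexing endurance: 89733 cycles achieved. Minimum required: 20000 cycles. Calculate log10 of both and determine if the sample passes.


log10(89733) = 4.95
log10(20000) = 4.30
Passes: Yes


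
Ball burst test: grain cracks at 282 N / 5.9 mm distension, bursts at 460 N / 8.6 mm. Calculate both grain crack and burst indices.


Crack index = 47.8 N/mm
Burst index = 53.5 N/mm


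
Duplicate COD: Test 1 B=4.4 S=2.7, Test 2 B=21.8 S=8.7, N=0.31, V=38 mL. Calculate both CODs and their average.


COD1 = 110.9 mg/L
COD2 = 854.9 mg/L
Average = 482.9 mg/L

COD1 = (4.4 - 2.7) x 0.31 x 8000 / 38 = 110.9 mg/L
COD2 = (21.8 - 8.7) x 0.31 x 8000 / 38 = 854.9 mg/L
Average = (110.9 + 854.9) / 2 = 482.9 mg/L


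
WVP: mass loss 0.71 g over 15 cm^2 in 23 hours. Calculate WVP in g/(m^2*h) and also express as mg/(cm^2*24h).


WVP = 20.58 g/(m^2*h)
Daily rate = 49.39 mg/(cm^2*24h)

WVP = 0.71 / (15 x 23) x 10000 = 20.58 g/(m^2*h)
Mass loss in mg = 0.71 x 1000 = 710 mg
Per cm^2 per 24h in mg: 710 x 24 / (15 x 23) = 17040 / 345 = 49.39 mg/(cm^2*24h)


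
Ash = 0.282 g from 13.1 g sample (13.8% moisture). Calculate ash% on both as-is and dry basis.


As-is ash% = 0.282 / 13.1 x 100 = 2.15%
Dry mass = 13.1 x (100 - 13.8) / 100 = 11.2922 g
Dry-basis ash% = 0.282 / 11.2922 x 100 = 2.50%


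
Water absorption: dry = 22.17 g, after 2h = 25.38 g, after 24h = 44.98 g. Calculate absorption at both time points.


WA (2h) = (25.38 - 22.17) / 22.17 x 100 = 14.5%
WA (24h) = (44.98 - 22.17) / 22.17 x 100 = 102.9%


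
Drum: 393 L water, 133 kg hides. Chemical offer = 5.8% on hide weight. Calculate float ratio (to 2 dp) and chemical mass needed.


Float ratio = 393 / 133 = 2.95
Chemical = 133 x 5.8 / 100 = 7.714 kg


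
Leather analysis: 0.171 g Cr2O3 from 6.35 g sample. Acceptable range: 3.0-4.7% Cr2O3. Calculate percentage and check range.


Cr2O3 = 2.69%
Within range: No

Cr2O3% = 0.171 / 6.35 x 100 = 2.69%
Acceptable range: 3.0 to 4.7%
Within range: No


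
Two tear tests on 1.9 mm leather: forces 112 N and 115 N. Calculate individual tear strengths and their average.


Tear 1 = 112 / 1.9 = 58.9 N/mm
Tear 2 = 115 / 1.9 = 60.5 N/mm
Average = (58.9 + 60.5) / 2 = 59.7 N/mm


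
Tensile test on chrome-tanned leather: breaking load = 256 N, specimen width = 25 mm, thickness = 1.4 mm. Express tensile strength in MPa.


Cross-section = 25 x 1.4 = 35.0 mm^2
TS = 256 / 35.0 = 7.31 MPa
(1 N/mm^2 = 1 MPa)


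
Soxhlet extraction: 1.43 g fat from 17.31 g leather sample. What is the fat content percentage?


8.3%


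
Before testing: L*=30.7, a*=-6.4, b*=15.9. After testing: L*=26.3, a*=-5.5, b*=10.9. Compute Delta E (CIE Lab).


dL = 26.3 - 30.7 = -4.4
da = -5.5 - (-6.4) = 0.9
db = 10.9 - 15.9 = -5.0
dE = sqrt((-4.4)^2 + (0.9)^2 + (-5.0)^2) = 6.72


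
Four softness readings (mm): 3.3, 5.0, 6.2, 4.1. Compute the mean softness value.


Sum = 3.3 + 5.0 + 6.2 + 4.1
Mean = 18.6 / 4 = 4.65 mm


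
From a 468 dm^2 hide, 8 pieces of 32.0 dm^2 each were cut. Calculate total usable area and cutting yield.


Usable area = 256.0 dm^2
Yield = 54.7%


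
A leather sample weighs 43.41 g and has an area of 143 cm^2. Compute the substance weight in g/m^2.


Substance weight = mass / area x 10000
SW = 43.41 / 143 x 10000
SW = 3035.7 g/m^2


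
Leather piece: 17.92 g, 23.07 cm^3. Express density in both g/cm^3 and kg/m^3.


0.777 g/cm^3
777 kg/m^3

Density = 17.92 / 23.07 = 0.777 g/cm^3
Convert: 0.777 x 1000 = 777 kg/m^3


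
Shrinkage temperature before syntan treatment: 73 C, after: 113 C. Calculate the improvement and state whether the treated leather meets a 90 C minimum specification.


Improvement = 113 - 73 = 40 C
Spec check: 113 C >= 90 C? Yes


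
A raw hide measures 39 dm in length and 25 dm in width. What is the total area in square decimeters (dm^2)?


975 dm^2

Area = length x width
Area = 39 x 25 = 975 dm^2


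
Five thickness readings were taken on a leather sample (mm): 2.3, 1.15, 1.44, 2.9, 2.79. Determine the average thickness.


Sum = 2.3 + 1.15 + 1.44 + 2.9 + 2.79 = 10.58
Average = 10.58 / 5 = 2.12 mm


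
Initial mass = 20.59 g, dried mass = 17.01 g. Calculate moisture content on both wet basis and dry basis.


Moisture lost = 20.59 - 17.01 = 3.58 g
Wet basis MC = 3.58 / 20.59 x 100 = 17.4%
Dry basis MC = 3.58 / 17.01 x 100 = 21.0%


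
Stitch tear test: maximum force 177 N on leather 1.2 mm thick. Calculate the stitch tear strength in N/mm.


Stitch tear strength = force / thickness
STS = 177 / 1.2 = 147.5 N/mm


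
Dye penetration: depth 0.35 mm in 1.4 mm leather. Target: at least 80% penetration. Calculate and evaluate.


Penetration = 25.0%
Meets target: No


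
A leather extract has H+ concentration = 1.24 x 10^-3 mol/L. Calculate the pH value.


pH = -log10[H+]
pH = -log10(1.24 x 10^-3) = 2.91


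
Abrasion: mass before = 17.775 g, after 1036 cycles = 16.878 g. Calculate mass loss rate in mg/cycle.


0.866 mg/cycle


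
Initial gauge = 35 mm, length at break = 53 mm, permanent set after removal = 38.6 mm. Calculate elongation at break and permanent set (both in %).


Elongation at break = (53 - 35) / 35 x 100 = 51.4%
Permanent set = (38.6 - 35) / 35 x 100 = 10.3%


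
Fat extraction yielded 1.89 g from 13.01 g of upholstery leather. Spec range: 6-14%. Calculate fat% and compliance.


Fat content = 14.5%
Compliant: No

Fat% = 1.89 / 13.01 x 100 = 14.5%
Spec range: 6-14%
Compliant: No


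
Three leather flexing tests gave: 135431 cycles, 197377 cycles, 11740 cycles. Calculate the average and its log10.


Average = 114849 cycles
log10 = 5.06

Average = (135431 + 197377 + 11740) / 3 = 114849 cycles
log10(114849) = 5.06


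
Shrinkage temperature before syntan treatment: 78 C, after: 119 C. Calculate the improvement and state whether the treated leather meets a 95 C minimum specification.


Improvement = 119 - 78 = 41 C
Spec check: 119 C >= 95 C? Yes


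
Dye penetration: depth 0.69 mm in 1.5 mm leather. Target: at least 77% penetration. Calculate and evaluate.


Penetration = 46.0%
Meets target: No

Penetration = 0.69 / 1.5 x 100 = 46.0%
Target: 77%
Meets target: No


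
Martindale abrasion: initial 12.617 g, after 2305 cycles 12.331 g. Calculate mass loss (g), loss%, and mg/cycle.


Mass loss = 0.286 g
Loss = 2.27%
Rate = 0.124 mg/cycle


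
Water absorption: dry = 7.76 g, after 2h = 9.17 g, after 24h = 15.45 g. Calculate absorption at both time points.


WA (2h) = (9.17 - 7.76) / 7.76 x 100 = 18.2%
WA (24h) = (15.45 - 7.76) / 7.76 x 100 = 99.1%


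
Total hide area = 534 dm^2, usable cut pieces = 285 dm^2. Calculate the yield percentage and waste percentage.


Yield = 53.4%
Waste = 46.6%


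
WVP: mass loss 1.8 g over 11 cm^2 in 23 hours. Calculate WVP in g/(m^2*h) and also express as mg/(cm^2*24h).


WVP = 1.8 / (11 x 23) x 10000 = 71.15 g/(m^2*h)
Mass loss in mg = 1.8 x 1000 = 1800 mg
Per cm^2 per 24h in mg: 1800 x 24 / (11 x 23) = 43200 / 253 = 170.75 mg/(cm^2*24h)


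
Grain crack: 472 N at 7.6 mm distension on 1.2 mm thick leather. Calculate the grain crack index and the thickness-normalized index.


Crack index = 62.1 N/mm
Normalized index = 51.8 N/mm per mm


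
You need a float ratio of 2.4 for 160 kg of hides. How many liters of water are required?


384.0 L


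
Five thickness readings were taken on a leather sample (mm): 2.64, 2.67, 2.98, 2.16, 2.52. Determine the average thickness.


2.59 mm


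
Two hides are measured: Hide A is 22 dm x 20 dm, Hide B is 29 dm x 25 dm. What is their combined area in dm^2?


1165 dm^2


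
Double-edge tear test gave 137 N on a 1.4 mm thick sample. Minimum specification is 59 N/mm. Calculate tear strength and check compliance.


Tear strength = 137 / 1.4 = 97.9 N/mm
Required minimum = 59 N/mm
Compliant: Yes


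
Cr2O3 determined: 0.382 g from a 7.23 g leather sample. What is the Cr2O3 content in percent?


Cr2O3% = 0.382 / 7.23 x 100
Cr2O3% = 5.28%


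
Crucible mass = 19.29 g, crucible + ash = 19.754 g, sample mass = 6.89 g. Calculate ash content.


Ash mass = 19.754 - 19.29 = 0.464 g
Ash% = 0.464 / 6.89 x 100 = 6.73%


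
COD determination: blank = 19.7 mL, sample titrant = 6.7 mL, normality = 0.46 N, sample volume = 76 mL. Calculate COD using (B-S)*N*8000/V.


COD = (19.7 - 6.7) x 0.46 x 8000 / 76
COD = 13.0 x 0.46 x 8000 / 76
COD = 629.5 mg/L


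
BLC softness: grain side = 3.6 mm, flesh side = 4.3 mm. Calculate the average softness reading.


Average = (3.6 + 4.3) / 2
Average = 3.95 mm


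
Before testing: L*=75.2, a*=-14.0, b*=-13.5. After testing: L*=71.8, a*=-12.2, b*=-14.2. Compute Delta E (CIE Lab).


dL = 71.8 - 75.2 = -3.4
da = -12.2 - (-14.0) = 1.8
db = -14.2 - (-13.5) = -0.7
dE = sqrt((-3.4)^2 + (1.8)^2 + (-0.7)^2) = 3.91


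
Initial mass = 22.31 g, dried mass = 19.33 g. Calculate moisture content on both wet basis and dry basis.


Moisture lost = 22.31 - 19.33 = 2.98 g
Wet basis MC = 2.98 / 22.31 x 100 = 13.4%
Dry basis MC = 2.98 / 19.33 x 100 = 15.4%


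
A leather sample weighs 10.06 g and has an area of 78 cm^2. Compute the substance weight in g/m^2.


Substance weight = mass / area x 10000
SW = 10.06 / 78 x 10000
SW = 1289.7 g/m^2


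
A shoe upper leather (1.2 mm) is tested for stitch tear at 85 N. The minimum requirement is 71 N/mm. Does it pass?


STS = 70.8 N/mm
Passes: No

STS = 85 / 1.2 = 70.8 N/mm
Minimum required: 71 N/mm
Passes: No


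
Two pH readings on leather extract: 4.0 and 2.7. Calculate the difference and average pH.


Difference = |4.0 - 2.7| = 1.3
Average = (4.0 + 2.7) / 2 = 3.35


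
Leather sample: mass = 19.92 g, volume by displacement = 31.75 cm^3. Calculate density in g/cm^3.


0.627 g/cm^3


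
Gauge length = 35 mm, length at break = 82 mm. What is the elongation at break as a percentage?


Extension = 82 - 35 = 47 mm
Elongation = 47 / 35 x 100 = 134.3%


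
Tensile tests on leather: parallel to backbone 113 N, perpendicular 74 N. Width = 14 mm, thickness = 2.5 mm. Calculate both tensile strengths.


Area = 14 x 2.5 = 35.0 mm^2
TS (parallel) = 113 / 35.0 = 3.23 N/mm^2
TS (perpendicular) = 74 / 35.0 = 2.11 N/mm^2


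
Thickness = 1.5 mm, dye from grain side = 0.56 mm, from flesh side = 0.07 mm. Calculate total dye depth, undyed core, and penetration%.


Total dyed = 0.56 + 0.07 = 0.63 mm
Undyed core = 1.5 - 0.63 = 0.87 mm
Penetration = 0.63 / 1.5 x 100 = 42.0%


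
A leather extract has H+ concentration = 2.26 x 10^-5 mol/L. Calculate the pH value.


pH = 4.65


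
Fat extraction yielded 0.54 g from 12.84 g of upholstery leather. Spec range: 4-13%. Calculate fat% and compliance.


Fat content = 4.2%
Compliant: Yes

Fat% = 0.54 / 12.84 x 100 = 4.2%
Spec range: 4-13%
Compliant: Yes


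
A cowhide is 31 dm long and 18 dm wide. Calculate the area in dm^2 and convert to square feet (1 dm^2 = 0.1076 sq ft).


Area = 31 x 18 = 558 dm^2
Conversion: 558 x 0.1076 = 60.04 sq ft


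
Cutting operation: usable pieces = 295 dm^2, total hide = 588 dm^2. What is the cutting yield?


Yield = usable / total x 100
Yield = 295 / 588 x 100 = 50.2%


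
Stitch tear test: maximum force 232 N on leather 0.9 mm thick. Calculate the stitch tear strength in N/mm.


Stitch tear strength = force / thickness
STS = 232 / 0.9 = 257.8 N/mm


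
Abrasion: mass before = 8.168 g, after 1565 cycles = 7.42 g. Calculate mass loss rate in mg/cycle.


0.478 mg/cycle

Mass loss = 8.168 - 7.42 = 0.748 g
Rate = 0.748 / 1565 x 1000 = 0.478 mg/cycle


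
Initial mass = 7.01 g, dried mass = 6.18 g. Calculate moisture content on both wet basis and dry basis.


Wet basis = 11.8%
Dry basis = 13.4%

Moisture lost = 7.01 - 6.18 = 0.83 g
Wet basis MC = 0.83 / 7.01 x 100 = 11.8%
Dry basis MC = 0.83 / 6.18 x 100 = 13.4%


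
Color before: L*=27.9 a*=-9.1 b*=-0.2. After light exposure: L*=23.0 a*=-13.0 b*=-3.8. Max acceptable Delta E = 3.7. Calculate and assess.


Delta E = 7.22
Passes: No


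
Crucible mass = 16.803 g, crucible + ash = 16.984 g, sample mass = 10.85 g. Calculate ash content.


Ash mass = 16.984 - 16.803 = 0.181 g
Ash% = 0.181 / 10.85 x 100 = 1.67%


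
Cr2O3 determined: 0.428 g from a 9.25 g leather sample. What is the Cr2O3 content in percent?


Cr2O3% = 0.428 / 9.25 x 100
Cr2O3% = 4.63%


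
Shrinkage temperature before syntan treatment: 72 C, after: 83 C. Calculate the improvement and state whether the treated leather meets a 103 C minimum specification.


Improvement = 83 - 72 = 11 C
Spec check: 83 C >= 103 C? No


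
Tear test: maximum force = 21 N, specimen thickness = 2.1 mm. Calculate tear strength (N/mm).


10.0 N/mm

Tear strength = force / thickness
Tear = 21 / 2.1 = 10.0 N/mm


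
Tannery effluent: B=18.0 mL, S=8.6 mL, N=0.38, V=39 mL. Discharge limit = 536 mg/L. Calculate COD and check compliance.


COD = (18.0 - 8.6) x 0.38 x 8000 / 39 = 732.7 mg/L
Limit: 536 mg/L
Compliant: No


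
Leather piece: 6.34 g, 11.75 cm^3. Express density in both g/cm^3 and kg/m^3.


0.540 g/cm^3
540 kg/m^3


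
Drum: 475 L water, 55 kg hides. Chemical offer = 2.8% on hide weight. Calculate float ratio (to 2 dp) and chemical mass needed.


Float ratio = 475 / 55 = 8.64
Chemical = 55 x 2.8 / 100 = 1.54 kg


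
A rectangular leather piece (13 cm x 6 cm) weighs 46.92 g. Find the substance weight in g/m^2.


6015.4 g/m^2


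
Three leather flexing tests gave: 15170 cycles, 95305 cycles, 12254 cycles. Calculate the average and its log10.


Average = 40910 cycles
log10 = 4.61

Average = (15170 + 95305 + 12254) / 3 = 40910 cycles
log10(40910) = 4.61


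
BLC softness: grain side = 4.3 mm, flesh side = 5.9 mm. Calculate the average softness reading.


Average = (4.3 + 5.9) / 2
Average = 5.10 mm


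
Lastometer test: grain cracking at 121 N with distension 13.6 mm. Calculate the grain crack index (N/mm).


Grain crack index = force / distension
Index = 121 / 13.6 = 8.9 N/mm


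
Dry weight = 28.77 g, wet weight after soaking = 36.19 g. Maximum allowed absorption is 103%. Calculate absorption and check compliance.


WA = (36.19 - 28.77) / 28.77 x 100 = 25.8%
Maximum allowed: 103%
Compliant: Yes


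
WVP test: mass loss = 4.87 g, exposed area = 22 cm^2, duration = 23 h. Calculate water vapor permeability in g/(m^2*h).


WVP = mass_loss / (area x time) x 10000
WVP = 4.87 / (22 x 23) x 10000
WVP = 4.87 / 506 x 10000 = 96.25 g/(m^2*h)


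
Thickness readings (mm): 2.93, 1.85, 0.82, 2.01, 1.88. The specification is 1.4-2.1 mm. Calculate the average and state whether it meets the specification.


Average = 1.90 mm
Within specification: Yes

Sum = 9.49
Average = 9.49 / 5 = 1.90 mm
Specification range: 1.4 to 2.1 mm
Within spec: Yes


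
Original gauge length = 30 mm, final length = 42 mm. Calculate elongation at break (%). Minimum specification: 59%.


Extension = 42 - 30 = 12 mm
Elongation = 12 / 30 x 100 = 40.0%
Minimum required: 59%
Meets specification: No


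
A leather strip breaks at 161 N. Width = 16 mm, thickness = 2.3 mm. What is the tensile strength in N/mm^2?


Cross-sectional area = 16 x 2.3 = 36.8 mm^2
Tensile strength = 161 / 36.8 = 4.38 N/mm^2


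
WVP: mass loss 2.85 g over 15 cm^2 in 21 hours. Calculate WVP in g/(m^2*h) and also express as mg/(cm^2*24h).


WVP = 90.48 g/(m^2*h)
Daily rate = 217.14 mg/(cm^2*24h)

WVP = 2.85 / (15 x 21) x 10000 = 90.48 g/(m^2*h)
Mass loss in mg = 2.85 x 1000 = 2850 mg
Per cm^2 per 24h in mg: 2850 x 24 / (15 x 21) = 68400 / 315 = 217.14 mg/(cm^2*24h)


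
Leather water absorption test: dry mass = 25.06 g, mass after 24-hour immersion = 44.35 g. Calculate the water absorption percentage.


77.0%

Water absorbed = 44.35 - 25.06 = 19.29 g
WA% = 19.29 / 25.06 x 100 = 77.0%


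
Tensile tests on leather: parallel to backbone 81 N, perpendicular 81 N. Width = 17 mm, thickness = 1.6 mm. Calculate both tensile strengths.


Area = 17 x 1.6 = 27.2 mm^2
TS (parallel) = 81 / 27.2 = 2.98 N/mm^2
TS (perpendicular) = 81 / 27.2 = 2.98 N/mm^2


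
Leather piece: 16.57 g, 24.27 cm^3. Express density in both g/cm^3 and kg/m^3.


0.683 g/cm^3
683 kg/m^3

Density = 16.57 / 24.27 = 0.683 g/cm^3
Convert: 0.683 x 1000 = 683 kg/m^3


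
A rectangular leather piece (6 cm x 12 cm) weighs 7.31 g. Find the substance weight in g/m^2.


Area = 6 x 12 = 72 cm^2
SW = 7.31 / 72 x 10000 = 1015.3 g/m^2


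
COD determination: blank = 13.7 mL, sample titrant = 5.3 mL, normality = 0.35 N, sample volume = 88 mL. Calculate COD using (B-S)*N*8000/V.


COD = (13.7 - 5.3) x 0.35 x 8000 / 88
COD = 8.4 x 0.35 x 8000 / 88
COD = 267.3 mg/L


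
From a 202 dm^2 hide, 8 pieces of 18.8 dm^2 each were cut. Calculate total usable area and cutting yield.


Total usable = 8 x 18.8 = 150.4 dm^2
Yield = 150.4 / 202 x 100 = 74.5%


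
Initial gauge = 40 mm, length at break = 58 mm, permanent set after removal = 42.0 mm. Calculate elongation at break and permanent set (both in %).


Elongation at break = (58 - 40) / 40 x 100 = 45.0%
Permanent set = (42.0 - 40) / 40 x 100 = 5.0%


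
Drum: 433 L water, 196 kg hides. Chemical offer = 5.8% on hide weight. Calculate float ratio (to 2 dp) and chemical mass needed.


Float ratio = 433 / 196 = 2.21
Chemical = 196 x 5.8 / 100 = 11.368 kg


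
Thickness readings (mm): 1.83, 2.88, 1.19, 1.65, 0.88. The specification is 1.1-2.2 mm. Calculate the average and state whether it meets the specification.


Average = 1.69 mm
Within specification: Yes


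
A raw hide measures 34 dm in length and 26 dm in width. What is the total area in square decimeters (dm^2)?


Area = length x width
Area = 34 x 26 = 884 dm^2


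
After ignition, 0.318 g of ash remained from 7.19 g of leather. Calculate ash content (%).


4.42%

Ash% = 0.318 / 7.19 x 100
Ash% = 4.42%


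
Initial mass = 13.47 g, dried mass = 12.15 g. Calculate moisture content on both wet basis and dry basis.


Wet basis = 9.8%
Dry basis = 10.9%


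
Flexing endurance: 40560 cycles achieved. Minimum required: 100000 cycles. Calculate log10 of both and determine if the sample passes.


log10(40560) = 4.61
log10(100000) = 5.00
Passes: No


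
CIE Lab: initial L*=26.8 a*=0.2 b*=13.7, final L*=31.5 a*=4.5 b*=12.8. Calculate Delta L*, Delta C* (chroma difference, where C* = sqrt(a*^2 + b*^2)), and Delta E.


Delta L* = 31.5 - 26.8 = 4.7
C1* = sqrt((0.2)^2 + (13.7)^2) = 13.701
C2* = sqrt((4.5)^2 + (12.8)^2) = 13.568
Delta C* = 13.568 - 13.701 = -0.13
Delta E = sqrt((4.7)^2 + (4.3)^2 + (-0.9)^2) = 6.43


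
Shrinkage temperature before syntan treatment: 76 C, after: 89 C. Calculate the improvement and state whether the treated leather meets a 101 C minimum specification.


Improvement = 13 C
Meets 101 C spec: No

Improvement = 89 - 76 = 13 C
Spec check: 89 C >= 101 C? No


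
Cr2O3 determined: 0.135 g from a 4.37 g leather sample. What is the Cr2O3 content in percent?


Cr2O3% = 0.135 / 4.37 x 100
Cr2O3% = 3.09%


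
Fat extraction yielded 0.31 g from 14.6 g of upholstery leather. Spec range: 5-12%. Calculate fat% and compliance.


Fat% = 0.31 / 14.6 x 100 = 2.1%
Spec range: 5-12%
Compliant: No


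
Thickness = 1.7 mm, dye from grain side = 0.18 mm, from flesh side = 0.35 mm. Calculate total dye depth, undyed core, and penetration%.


Total dyed = 0.18 + 0.35 = 0.53 mm
Undyed core = 1.7 - 0.53 = 1.17 mm
Penetration = 0.53 / 1.7 x 100 = 31.2%


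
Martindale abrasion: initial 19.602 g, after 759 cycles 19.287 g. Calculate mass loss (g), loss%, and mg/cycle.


Mass loss = 0.315 g
Loss = 1.61%
Rate = 0.415 mg/cycle

Loss = 19.602 - 19.287 = 0.315 g
Loss% = 0.315 / 19.602 x 100 = 1.61%
Rate = 0.315 / 759 x 1000 = 0.415 mg/cycle


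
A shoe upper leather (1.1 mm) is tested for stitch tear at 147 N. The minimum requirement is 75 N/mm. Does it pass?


STS = 133.6 N/mm
Passes: Yes

STS = 147 / 1.1 = 133.6 N/mm
Minimum required: 75 N/mm
Passes: Yes


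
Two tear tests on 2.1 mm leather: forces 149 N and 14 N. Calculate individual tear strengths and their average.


Tear 1 = 71.0 N/mm
Tear 2 = 6.7 N/mm
Average = 38.9 N/mm

Tear 1 = 149 / 2.1 = 71.0 N/mm
Tear 2 = 14 / 2.1 = 6.7 N/mm
Average = (71.0 + 6.7) / 2 = 38.9 N/mm


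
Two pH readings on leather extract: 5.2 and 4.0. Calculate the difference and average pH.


Difference = |5.2 - 4.0| = 1.2
Average = (5.2 + 4.0) / 2 = 4.60


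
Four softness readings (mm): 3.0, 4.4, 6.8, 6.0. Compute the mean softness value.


Sum = 3.0 + 4.4 + 6.8 + 6.0
Mean = 20.2 / 4 = 5.05 mm


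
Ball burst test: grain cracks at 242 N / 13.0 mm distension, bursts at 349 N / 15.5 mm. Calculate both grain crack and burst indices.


Crack index = 242 / 13.0 = 18.6 N/mm
Burst index = 349 / 15.5 = 22.5 N/mm


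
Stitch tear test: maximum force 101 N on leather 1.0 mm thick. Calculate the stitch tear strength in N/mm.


Stitch tear strength = force / thickness
STS = 101 / 1.0 = 101.0 N/mm


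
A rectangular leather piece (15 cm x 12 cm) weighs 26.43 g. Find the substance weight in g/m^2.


Area = 15 x 12 = 180 cm^2
SW = 26.43 / 180 x 10000 = 1468.3 g/m^2


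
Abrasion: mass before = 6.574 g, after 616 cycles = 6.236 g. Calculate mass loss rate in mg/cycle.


0.549 mg/cycle

Mass loss = 6.574 - 6.236 = 0.338 g
Rate = 0.338 / 616 x 1000 = 0.549 mg/cycle


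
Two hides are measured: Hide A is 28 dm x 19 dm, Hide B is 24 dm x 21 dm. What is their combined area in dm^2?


Hide A area = 28 x 19 = 532 dm^2
Hide B area = 24 x 21 = 504 dm^2
Total = 532 + 504 = 1036 dm^2


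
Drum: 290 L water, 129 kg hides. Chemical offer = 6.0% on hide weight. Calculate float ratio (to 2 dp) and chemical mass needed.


Float ratio = 290 / 129 = 2.25
Chemical = 129 x 6.0 / 100 = 7.74 kg


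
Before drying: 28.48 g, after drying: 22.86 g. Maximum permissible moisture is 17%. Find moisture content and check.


MC = (28.48 - 22.86) / 28.48 x 100 = 19.7%
Maximum: 17%
Acceptable: No


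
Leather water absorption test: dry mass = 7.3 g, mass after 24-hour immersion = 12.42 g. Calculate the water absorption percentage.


70.1%

Water absorbed = 12.42 - 7.3 = 5.12 g
WA% = 5.12 / 7.3 x 100 = 70.1%


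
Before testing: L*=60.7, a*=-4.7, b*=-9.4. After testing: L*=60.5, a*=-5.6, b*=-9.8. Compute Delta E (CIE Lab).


dL = 60.5 - 60.7 = -0.2
da = -5.6 - (-4.7) = -0.9
db = -9.8 - (-9.4) = -0.4
dE = sqrt((-0.2)^2 + (-0.9)^2 + (-0.4)^2) = 1.00
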